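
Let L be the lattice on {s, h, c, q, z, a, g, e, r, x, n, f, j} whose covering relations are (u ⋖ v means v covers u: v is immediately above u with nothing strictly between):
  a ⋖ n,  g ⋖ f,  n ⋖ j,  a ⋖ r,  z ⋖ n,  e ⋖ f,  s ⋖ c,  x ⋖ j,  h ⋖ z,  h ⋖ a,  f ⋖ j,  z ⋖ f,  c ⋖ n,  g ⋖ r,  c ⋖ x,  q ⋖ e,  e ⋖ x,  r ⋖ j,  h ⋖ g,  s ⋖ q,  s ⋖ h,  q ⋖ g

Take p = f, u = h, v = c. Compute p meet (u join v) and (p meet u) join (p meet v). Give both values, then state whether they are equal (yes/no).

u join v = n, so p meet (u join v) = f meet n = z.
p meet u = h and p meet v = s, so (p meet u) join (p meet v) = h join s = h.
Equal: no.

z; h; no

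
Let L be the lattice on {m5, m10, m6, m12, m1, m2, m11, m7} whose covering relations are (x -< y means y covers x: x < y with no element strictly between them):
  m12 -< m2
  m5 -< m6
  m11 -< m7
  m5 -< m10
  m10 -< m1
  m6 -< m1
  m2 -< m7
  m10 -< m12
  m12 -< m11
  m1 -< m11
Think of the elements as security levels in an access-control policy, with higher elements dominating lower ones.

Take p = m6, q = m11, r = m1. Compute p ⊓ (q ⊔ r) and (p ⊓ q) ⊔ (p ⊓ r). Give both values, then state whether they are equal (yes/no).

m6; m6; yes

q ⊔ r = m11, so p ⊓ (q ⊔ r) = m6 ⊓ m11 = m6.
p ⊓ q = m6 and p ⊓ r = m6, so (p ⊓ q) ⊔ (p ⊓ r) = m6 ⊔ m6 = m6.
Equal: yes.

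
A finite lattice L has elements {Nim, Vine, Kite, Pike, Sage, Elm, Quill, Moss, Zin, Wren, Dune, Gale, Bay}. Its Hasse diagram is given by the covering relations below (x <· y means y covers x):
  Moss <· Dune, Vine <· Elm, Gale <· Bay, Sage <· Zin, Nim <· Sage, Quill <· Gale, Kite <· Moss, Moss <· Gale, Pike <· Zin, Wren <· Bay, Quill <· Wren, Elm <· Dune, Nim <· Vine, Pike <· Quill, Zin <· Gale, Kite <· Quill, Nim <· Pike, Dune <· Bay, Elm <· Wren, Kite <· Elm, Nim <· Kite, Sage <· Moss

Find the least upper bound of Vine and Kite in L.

Elm

Common upper bounds of {Vine, Kite}: Bay, Dune, Elm, Wren.
The least among these is Elm.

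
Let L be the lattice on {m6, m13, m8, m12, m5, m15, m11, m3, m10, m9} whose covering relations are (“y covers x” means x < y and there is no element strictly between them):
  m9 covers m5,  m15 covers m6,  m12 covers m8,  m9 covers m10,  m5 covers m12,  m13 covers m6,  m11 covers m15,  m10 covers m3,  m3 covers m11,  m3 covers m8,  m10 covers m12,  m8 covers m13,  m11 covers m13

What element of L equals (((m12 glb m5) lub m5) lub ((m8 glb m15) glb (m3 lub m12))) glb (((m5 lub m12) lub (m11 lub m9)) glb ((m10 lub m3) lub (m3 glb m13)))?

m12 ∧ m5 = m12
m12 ∨ m5 = m5
m8 ∧ m15 = m6
m3 ∨ m12 = m10
m6 ∧ m10 = m6
m5 ∨ m6 = m5
m5 ∨ m12 = m5
m11 ∨ m9 = m9
m5 ∨ m9 = m9
m10 ∨ m3 = m10
m3 ∧ m13 = m13
m10 ∨ m13 = m10
m9 ∧ m10 = m10
m5 ∧ m10 = m12

m12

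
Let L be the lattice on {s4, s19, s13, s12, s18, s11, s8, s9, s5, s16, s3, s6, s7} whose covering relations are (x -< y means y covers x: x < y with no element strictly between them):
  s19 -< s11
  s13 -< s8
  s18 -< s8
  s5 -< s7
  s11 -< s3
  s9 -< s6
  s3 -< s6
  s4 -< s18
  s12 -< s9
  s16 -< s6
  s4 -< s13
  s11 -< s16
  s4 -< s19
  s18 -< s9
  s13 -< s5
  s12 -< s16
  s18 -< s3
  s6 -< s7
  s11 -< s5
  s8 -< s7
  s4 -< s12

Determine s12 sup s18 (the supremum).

Common upper bounds of {s12, s18}: s6, s7, s9.
The least among these is s9.

s9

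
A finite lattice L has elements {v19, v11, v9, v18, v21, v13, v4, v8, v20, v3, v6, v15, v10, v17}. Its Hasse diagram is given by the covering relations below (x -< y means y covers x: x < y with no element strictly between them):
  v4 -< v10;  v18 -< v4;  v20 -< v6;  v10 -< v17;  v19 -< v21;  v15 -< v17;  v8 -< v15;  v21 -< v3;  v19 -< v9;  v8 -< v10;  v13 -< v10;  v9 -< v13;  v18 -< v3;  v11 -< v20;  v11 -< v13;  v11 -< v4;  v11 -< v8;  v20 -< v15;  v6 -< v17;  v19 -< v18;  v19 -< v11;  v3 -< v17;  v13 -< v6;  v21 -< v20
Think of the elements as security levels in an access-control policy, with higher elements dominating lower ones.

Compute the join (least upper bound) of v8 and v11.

v8

Common upper bounds of {v8, v11}: v10, v15, v17, v8.
The least among these is v8.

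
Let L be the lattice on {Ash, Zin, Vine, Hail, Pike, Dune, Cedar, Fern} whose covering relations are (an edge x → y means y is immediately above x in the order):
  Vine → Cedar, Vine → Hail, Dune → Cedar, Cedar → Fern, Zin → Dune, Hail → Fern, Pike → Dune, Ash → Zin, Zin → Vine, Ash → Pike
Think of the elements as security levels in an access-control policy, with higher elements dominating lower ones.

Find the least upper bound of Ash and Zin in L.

Common upper bounds of {Ash, Zin}: Cedar, Dune, Fern, Hail, Vine, Zin.
The least among these is Zin.

Zin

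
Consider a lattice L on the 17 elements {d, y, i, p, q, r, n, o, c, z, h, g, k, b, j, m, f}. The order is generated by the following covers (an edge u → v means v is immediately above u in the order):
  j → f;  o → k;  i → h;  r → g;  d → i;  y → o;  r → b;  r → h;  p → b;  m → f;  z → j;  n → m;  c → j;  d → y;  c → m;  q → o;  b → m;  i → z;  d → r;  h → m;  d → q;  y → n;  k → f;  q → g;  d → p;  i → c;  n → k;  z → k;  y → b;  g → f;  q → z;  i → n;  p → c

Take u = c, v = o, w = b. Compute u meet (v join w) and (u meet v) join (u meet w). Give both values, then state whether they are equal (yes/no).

v join w = f, so u meet (v join w) = c meet f = c.
u meet v = d and u meet w = p, so (u meet v) join (u meet w) = d join p = p.
Equal: no.

c; p; no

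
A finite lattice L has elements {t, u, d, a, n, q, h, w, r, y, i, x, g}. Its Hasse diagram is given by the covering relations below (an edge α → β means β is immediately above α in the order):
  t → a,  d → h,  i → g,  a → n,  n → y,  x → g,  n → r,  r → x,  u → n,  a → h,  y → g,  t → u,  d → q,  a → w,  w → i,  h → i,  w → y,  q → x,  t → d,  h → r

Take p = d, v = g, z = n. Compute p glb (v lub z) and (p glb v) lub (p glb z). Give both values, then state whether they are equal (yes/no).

v lub z = g, so p glb (v lub z) = d glb g = d.
p glb v = d and p glb z = t, so (p glb v) lub (p glb z) = d lub t = d.
Equal: yes.

d; d; yes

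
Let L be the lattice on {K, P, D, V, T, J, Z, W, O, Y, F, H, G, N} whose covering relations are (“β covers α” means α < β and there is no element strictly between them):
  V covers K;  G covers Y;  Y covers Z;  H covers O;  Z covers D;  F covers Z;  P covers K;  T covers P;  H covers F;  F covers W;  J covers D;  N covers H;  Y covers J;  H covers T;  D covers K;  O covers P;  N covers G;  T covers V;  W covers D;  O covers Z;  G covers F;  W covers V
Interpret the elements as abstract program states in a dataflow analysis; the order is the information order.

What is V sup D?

W

Common upper bounds of {V, D}: F, G, H, N, W.
The least among these is W.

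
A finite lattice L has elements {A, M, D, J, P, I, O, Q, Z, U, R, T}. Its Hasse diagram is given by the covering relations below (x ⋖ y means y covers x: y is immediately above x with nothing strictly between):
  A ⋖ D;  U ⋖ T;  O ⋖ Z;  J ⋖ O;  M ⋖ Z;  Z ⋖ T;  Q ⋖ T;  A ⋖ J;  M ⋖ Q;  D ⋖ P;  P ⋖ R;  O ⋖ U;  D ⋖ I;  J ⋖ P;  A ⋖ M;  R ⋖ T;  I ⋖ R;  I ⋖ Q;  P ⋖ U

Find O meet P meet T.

Common lower bounds of {O, P, T}: A, J.
The greatest among these is J.

J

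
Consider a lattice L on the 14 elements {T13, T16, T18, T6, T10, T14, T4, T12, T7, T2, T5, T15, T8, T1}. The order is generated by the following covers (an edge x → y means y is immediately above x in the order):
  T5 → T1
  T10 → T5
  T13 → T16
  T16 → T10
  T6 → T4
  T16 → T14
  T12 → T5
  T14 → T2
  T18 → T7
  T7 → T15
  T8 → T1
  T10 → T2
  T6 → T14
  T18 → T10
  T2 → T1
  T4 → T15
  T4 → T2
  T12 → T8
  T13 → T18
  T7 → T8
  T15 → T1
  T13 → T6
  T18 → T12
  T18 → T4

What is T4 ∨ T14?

Common upper bounds of {T4, T14}: T1, T2.
The least among these is T2.

T2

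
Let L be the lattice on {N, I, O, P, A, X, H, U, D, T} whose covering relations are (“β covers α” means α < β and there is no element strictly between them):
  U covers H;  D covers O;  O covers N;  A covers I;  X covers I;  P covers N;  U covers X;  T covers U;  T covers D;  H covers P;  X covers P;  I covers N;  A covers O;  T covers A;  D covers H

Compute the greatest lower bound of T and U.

Common lower bounds of {T, U}: H, I, N, P, U, X.
The greatest among these is U.

U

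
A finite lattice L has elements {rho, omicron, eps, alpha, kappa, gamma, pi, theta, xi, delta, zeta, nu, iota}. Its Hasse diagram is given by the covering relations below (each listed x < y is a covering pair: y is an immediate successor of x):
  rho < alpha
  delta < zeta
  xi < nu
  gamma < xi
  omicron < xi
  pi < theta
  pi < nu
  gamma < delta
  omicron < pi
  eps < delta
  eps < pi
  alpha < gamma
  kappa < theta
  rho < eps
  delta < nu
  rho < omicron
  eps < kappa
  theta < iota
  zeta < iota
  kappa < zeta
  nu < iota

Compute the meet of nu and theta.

pi

Common lower bounds of {nu, theta}: eps, omicron, pi, rho.
The greatest among these is pi.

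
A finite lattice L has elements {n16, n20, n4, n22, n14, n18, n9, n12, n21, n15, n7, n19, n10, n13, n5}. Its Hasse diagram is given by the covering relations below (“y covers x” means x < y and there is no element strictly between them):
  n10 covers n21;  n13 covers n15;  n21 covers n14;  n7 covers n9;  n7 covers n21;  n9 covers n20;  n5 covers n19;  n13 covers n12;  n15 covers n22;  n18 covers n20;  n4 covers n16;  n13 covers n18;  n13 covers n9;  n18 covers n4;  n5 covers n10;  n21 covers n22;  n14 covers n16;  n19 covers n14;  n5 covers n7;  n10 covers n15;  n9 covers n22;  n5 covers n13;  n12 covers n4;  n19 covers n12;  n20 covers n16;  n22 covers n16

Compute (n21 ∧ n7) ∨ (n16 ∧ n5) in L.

n21 ∧ n7 = n21
n16 ∧ n5 = n16
n21 ∨ n16 = n21

n21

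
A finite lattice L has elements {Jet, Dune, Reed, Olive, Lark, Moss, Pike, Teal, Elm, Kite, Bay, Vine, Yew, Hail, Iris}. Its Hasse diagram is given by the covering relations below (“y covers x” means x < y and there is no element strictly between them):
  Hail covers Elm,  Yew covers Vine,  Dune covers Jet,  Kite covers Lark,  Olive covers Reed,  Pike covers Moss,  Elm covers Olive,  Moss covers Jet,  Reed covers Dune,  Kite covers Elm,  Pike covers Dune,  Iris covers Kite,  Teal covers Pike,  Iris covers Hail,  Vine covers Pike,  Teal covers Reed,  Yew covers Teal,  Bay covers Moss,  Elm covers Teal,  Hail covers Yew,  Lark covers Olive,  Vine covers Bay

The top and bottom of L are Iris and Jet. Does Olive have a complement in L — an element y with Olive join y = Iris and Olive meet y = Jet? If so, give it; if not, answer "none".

none

For every candidate y, either Olive ∨ y ≠ Iris or Olive ∧ y ≠ Jet; no complement exists.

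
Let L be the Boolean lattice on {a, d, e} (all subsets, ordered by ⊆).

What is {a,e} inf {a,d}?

Under ⊆, meet is intersection: {a,e} ∩ {a,d} = {a}.

{a}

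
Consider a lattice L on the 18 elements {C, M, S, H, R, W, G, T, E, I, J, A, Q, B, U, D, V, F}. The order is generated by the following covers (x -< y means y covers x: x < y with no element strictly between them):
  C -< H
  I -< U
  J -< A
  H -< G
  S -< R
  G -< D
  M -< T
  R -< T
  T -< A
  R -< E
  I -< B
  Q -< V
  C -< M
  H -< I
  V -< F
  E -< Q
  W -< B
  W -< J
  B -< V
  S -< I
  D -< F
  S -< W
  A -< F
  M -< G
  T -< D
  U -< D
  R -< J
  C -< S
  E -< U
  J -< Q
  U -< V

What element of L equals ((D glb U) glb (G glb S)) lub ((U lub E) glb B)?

I

D ∧ U = U
G ∧ S = C
U ∧ C = C
U ∨ E = U
U ∧ B = I
C ∨ I = I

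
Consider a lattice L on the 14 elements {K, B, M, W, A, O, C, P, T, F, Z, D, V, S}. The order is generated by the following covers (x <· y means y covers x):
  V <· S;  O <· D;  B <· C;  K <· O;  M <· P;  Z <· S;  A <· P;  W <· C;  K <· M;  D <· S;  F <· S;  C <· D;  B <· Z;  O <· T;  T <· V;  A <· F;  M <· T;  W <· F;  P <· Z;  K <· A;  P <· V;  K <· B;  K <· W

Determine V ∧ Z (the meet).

Common lower bounds of {V, Z}: A, K, M, P.
The greatest among these is P.

P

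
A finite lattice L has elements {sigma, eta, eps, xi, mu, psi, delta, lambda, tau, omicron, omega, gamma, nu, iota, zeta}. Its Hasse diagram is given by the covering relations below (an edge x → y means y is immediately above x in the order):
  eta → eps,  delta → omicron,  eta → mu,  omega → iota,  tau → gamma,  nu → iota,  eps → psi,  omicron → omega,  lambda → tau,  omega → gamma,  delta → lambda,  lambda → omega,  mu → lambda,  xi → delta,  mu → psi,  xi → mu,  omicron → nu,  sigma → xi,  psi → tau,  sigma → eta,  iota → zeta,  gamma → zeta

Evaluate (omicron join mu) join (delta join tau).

omicron ∨ mu = omega
delta ∨ tau = tau
omega ∨ tau = gamma

gamma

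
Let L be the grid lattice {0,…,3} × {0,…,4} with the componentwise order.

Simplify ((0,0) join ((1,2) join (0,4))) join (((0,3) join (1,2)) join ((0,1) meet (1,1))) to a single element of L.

(1,4)

(1,2) ∨ (0,4) = (1,4)
(0,0) ∨ (1,4) = (1,4)
(0,3) ∨ (1,2) = (1,3)
(0,1) ∧ (1,1) = (0,1)
(1,3) ∨ (0,1) = (1,3)
(1,4) ∨ (1,3) = (1,4)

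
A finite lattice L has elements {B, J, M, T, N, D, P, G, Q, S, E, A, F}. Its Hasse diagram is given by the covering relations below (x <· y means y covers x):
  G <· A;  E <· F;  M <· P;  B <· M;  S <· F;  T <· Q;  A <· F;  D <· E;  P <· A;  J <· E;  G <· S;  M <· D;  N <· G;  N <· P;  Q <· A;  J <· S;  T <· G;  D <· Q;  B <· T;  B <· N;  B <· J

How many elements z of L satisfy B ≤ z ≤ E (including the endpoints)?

5

The interval [B, E] = {B, D, E, J, M}, which has 5 elements.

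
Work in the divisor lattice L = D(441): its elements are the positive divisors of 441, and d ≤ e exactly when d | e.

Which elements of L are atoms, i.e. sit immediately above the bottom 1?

The atoms are exactly the elements that cover 1: 3, 7.

3, 7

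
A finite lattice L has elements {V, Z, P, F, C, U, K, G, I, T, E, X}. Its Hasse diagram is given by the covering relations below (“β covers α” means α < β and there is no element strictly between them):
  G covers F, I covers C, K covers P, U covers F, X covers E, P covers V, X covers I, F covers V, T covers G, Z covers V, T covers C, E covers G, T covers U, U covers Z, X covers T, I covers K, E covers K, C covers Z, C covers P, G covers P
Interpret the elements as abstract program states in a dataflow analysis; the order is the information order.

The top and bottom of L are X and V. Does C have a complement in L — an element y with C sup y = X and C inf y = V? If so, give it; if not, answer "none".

none

For every candidate y, either C ∨ y ≠ X or C ∧ y ≠ V; no complement exists.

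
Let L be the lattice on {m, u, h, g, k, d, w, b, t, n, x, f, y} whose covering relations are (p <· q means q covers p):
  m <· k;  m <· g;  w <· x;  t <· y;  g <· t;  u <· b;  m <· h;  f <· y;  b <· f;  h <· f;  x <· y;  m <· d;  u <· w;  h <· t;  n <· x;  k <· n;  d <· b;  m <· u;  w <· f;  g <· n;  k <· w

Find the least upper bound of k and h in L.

Common upper bounds of {k, h}: f, y.
The least among these is f.

f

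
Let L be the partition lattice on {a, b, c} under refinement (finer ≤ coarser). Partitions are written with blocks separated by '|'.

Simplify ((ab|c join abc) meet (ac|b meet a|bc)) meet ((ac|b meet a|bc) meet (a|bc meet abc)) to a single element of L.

a|b|c

ab|c ∨ abc = abc
ac|b ∧ a|bc = a|b|c
abc ∧ a|b|c = a|b|c
ac|b ∧ a|bc = a|b|c
a|bc ∧ abc = a|bc
a|b|c ∧ a|bc = a|b|c
a|b|c ∧ a|b|c = a|b|c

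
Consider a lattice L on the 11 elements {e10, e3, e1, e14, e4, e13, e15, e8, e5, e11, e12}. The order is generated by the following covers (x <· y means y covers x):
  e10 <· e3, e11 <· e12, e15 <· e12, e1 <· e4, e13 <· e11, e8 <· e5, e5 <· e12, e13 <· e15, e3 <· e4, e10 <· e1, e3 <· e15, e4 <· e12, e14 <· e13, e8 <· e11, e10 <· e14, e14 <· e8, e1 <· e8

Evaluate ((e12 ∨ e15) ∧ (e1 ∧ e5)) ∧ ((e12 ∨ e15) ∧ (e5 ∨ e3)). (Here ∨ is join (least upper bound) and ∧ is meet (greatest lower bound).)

e12 ∨ e15 = e12
e1 ∧ e5 = e1
e12 ∧ e1 = e1
e12 ∨ e15 = e12
e5 ∨ e3 = e12
e12 ∧ e12 = e12
e1 ∧ e12 = e1

e1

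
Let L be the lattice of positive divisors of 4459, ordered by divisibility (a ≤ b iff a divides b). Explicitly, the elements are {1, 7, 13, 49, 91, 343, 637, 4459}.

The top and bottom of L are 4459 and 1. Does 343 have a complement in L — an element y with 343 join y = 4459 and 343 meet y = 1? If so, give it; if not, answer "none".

13

Need y with 343 ∨ y = 4459 and 343 ∧ y = 1.
Checking each element gives: 13.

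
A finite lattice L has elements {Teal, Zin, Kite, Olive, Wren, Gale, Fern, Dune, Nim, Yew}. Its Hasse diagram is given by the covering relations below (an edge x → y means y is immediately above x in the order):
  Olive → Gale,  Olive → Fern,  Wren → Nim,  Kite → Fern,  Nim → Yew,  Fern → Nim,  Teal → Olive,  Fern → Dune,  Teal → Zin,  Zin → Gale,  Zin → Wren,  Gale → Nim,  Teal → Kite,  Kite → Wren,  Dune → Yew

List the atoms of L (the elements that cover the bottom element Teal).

The atoms are exactly the elements that cover Teal: Kite, Olive, Zin.

Kite, Olive, Zin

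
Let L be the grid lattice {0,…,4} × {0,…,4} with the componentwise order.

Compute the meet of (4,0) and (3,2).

Common lower bounds of {(4,0), (3,2)}: (0,0), (1,0), (2,0), (3,0).
The greatest among these is (3,0).

(3,0)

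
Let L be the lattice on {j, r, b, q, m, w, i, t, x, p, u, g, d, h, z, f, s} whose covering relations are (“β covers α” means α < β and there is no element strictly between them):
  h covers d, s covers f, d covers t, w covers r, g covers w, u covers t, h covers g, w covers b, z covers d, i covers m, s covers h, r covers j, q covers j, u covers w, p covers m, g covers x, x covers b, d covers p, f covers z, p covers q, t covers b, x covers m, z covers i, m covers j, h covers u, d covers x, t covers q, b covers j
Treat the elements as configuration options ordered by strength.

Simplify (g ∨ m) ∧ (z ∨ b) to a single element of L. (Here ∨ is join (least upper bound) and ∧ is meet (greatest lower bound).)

x

g ∨ m = g
z ∨ b = z
g ∧ z = x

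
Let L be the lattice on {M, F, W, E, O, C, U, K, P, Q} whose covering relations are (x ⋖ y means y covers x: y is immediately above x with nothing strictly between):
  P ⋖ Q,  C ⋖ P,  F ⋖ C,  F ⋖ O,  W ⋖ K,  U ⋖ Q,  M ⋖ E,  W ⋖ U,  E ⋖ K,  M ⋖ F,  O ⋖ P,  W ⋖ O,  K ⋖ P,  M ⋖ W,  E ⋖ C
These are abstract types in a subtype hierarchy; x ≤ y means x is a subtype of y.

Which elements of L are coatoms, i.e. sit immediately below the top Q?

P, U

The coatoms are exactly the elements covered by Q: P, U.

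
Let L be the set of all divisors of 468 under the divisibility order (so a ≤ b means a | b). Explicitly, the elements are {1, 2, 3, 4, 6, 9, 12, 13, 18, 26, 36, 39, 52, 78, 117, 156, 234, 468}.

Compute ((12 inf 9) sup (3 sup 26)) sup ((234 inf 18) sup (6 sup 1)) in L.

12 ∧ 9 = 3
3 ∨ 26 = 78
3 ∨ 78 = 78
234 ∧ 18 = 18
6 ∨ 1 = 6
18 ∨ 6 = 18
78 ∨ 18 = 234

234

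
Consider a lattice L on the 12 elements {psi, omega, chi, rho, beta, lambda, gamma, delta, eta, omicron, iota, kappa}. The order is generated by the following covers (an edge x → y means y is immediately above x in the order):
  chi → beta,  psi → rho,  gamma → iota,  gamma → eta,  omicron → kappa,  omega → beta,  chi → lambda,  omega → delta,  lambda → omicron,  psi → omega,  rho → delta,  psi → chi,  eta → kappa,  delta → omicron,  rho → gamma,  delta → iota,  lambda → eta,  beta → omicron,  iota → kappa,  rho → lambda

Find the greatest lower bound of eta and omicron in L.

lambda

Common lower bounds of {eta, omicron}: chi, lambda, psi, rho.
The greatest among these is lambda.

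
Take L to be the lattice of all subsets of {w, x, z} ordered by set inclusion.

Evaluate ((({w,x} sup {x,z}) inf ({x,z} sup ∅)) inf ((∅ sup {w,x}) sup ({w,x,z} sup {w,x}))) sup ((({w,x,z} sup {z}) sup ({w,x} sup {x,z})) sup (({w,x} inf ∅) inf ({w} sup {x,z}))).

{w,x} ∨ {x,z} = {w,x,z}
{x,z} ∨ ∅ = {x,z}
{w,x,z} ∧ {x,z} = {x,z}
∅ ∨ {w,x} = {w,x}
{w,x,z} ∨ {w,x} = {w,x,z}
{w,x} ∨ {w,x,z} = {w,x,z}
{x,z} ∧ {w,x,z} = {x,z}
{w,x,z} ∨ {z} = {w,x,z}
{w,x} ∨ {x,z} = {w,x,z}
{w,x,z} ∨ {w,x,z} = {w,x,z}
{w,x} ∧ ∅ = ∅
{w} ∨ {x,z} = {w,x,z}
∅ ∧ {w,x,z} = ∅
{w,x,z} ∨ ∅ = {w,x,z}
{x,z} ∨ {w,x,z} = {w,x,z}

{w,x,z}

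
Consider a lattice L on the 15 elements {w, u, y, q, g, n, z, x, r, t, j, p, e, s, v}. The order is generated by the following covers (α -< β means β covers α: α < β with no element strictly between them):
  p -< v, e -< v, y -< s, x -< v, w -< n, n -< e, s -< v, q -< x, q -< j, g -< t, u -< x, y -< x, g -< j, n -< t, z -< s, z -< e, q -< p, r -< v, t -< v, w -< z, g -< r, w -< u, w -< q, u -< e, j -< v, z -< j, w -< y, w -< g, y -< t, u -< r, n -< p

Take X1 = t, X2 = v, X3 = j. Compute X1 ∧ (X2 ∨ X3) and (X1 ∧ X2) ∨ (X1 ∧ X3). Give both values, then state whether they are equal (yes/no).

t; t; yes

X2 ∨ X3 = v, so X1 ∧ (X2 ∨ X3) = t ∧ v = t.
X1 ∧ X2 = t and X1 ∧ X3 = g, so (X1 ∧ X2) ∨ (X1 ∧ X3) = t ∨ g = t.
Equal: yes.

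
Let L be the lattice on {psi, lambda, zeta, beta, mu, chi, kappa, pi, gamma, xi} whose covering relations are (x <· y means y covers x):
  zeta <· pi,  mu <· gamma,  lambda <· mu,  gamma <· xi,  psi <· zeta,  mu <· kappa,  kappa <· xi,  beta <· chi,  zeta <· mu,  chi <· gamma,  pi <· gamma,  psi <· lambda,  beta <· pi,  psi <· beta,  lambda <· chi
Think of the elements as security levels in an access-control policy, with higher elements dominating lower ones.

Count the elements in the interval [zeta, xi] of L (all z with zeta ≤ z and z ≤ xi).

6

The interval [zeta, xi] = {gamma, kappa, mu, pi, xi, zeta}, which has 6 elements.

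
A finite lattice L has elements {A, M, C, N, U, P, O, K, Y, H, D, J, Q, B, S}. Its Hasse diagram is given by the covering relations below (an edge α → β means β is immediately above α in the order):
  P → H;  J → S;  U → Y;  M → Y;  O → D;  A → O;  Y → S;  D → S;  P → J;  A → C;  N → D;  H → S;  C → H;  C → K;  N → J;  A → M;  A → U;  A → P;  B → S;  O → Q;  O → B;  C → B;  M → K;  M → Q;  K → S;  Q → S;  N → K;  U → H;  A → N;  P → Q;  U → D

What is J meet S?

Common lower bounds of {J, S}: A, J, N, P.
The greatest among these is J.

J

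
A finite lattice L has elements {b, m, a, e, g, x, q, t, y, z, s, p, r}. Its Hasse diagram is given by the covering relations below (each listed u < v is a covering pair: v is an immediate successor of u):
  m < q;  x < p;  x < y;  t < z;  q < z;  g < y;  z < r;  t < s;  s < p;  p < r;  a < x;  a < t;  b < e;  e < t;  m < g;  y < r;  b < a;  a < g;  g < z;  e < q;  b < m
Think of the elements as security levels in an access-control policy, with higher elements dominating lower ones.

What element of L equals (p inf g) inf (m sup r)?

p ∧ g = a
m ∨ r = r
a ∧ r = a

a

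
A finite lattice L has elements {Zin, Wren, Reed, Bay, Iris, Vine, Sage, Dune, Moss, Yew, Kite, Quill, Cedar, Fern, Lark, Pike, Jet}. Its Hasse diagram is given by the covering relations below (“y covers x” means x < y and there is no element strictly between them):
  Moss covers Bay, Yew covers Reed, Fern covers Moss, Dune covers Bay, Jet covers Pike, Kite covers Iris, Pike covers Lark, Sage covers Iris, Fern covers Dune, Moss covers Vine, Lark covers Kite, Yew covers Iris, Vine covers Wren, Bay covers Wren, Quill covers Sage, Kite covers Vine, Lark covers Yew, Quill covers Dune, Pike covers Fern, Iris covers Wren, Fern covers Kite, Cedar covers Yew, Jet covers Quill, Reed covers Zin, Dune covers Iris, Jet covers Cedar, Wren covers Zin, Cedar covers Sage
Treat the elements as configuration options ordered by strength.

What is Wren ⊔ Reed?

Yew

Common upper bounds of {Wren, Reed}: Cedar, Jet, Lark, Pike, Yew.
The least among these is Yew.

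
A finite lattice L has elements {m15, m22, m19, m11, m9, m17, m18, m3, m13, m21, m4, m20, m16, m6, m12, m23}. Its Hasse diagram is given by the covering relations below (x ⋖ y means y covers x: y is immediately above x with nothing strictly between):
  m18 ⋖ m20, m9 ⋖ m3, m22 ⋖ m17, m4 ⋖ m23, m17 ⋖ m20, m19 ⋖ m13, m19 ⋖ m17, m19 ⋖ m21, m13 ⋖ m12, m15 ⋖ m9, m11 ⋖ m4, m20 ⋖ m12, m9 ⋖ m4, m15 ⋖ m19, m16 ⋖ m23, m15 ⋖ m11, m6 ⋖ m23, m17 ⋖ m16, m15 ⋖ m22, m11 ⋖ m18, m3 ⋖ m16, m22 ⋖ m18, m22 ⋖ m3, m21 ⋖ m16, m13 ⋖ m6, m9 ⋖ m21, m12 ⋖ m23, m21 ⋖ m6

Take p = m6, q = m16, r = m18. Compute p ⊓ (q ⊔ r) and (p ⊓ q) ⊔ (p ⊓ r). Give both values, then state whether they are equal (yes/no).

q ⊔ r = m23, so p ⊓ (q ⊔ r) = m6 ⊓ m23 = m6.
p ⊓ q = m21 and p ⊓ r = m15, so (p ⊓ q) ⊔ (p ⊓ r) = m21 ⊔ m15 = m21.
Equal: no.

m6; m21; no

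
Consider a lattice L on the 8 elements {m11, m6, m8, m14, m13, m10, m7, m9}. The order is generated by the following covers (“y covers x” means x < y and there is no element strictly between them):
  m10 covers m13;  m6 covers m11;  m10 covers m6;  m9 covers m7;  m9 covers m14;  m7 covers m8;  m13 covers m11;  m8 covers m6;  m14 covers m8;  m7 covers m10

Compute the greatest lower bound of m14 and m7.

Common lower bounds of {m14, m7}: m11, m6, m8.
The greatest among these is m8.

m8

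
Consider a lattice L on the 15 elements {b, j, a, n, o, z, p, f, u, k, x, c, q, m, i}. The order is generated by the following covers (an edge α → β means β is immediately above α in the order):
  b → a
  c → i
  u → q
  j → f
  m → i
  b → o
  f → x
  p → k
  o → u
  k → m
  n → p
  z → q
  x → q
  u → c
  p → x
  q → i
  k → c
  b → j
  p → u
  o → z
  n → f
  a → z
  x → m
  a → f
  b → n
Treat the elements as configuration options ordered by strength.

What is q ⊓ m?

x

Common lower bounds of {q, m}: a, b, f, j, n, p, x.
The greatest among these is x.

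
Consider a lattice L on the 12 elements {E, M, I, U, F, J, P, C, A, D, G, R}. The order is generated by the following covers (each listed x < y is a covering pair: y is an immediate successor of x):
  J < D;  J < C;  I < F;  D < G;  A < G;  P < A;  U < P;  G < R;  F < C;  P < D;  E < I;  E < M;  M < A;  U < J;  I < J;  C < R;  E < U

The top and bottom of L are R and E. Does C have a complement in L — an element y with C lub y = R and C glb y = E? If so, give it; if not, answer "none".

M

Need y with C ∨ y = R and C ∧ y = E.
Checking each element gives: M.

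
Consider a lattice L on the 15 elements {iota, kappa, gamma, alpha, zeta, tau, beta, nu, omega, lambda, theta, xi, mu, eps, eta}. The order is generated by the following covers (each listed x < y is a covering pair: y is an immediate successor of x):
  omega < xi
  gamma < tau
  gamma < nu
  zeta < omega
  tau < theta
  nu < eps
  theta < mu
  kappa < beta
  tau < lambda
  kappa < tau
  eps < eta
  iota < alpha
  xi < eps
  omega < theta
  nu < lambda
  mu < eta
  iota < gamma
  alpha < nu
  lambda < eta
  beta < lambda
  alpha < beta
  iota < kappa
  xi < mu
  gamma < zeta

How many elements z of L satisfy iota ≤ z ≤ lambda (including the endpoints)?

The interval [iota, lambda] = {alpha, beta, gamma, iota, kappa, lambda, nu, tau}, which has 8 elements.

8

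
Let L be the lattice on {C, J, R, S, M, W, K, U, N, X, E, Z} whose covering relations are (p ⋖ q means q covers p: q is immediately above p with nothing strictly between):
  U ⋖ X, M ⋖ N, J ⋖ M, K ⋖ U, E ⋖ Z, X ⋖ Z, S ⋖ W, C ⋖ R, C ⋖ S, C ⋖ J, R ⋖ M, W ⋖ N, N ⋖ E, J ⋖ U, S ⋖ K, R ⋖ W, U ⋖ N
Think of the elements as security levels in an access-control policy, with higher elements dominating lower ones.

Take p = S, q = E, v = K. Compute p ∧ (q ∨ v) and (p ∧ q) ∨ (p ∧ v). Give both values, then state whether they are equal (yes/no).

S; S; yes

q ∨ v = E, so p ∧ (q ∨ v) = S ∧ E = S.
p ∧ q = S and p ∧ v = S, so (p ∧ q) ∨ (p ∧ v) = S ∨ S = S.
Equal: yes.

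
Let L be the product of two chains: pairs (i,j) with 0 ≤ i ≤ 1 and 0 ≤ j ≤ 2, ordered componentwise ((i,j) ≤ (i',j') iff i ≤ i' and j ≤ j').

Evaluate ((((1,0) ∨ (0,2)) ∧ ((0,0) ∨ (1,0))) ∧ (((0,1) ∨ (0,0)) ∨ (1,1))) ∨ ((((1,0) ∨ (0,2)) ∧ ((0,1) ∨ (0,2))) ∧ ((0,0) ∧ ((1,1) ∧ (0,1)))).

(1,0) ∨ (0,2) = (1,2)
(0,0) ∨ (1,0) = (1,0)
(1,2) ∧ (1,0) = (1,0)
(0,1) ∨ (0,0) = (0,1)
(0,1) ∨ (1,1) = (1,1)
(1,0) ∧ (1,1) = (1,0)
(1,0) ∨ (0,2) = (1,2)
(0,1) ∨ (0,2) = (0,2)
(1,2) ∧ (0,2) = (0,2)
(1,1) ∧ (0,1) = (0,1)
(0,0) ∧ (0,1) = (0,0)
(0,2) ∧ (0,0) = (0,0)
(1,0) ∨ (0,0) = (1,0)

(1,0)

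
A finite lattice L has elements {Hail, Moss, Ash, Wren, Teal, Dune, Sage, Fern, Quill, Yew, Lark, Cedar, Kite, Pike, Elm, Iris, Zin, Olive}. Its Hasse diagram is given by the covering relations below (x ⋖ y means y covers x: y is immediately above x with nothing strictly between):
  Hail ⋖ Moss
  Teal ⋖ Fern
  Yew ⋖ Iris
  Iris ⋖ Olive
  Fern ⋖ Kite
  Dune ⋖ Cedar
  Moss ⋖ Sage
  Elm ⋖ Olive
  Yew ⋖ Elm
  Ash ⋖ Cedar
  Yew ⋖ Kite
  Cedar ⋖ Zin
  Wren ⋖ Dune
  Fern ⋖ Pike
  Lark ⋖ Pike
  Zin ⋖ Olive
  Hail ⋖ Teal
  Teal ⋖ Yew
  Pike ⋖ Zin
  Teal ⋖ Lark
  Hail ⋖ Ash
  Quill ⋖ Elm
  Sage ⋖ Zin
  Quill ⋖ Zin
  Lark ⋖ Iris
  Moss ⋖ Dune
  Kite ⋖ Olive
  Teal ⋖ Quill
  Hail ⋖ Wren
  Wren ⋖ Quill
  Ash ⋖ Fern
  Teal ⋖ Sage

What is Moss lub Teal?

Sage

Common upper bounds of {Moss, Teal}: Olive, Sage, Zin.
The least among these is Sage.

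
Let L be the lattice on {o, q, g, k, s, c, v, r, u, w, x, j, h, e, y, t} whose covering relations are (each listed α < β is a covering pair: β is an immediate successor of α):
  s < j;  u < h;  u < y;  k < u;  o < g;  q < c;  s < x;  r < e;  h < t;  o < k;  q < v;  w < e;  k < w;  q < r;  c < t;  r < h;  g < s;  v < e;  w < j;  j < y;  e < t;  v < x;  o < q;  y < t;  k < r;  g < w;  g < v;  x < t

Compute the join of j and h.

Common upper bounds of {j, h}: t.
The least among these is t.

t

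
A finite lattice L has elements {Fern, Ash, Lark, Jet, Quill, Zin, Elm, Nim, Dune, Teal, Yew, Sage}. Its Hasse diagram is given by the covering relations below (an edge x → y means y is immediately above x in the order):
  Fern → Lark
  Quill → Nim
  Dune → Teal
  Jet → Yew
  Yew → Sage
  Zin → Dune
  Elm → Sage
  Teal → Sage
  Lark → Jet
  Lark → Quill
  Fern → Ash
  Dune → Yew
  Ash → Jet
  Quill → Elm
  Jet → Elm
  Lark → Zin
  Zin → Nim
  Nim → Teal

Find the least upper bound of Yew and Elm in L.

Sage

Common upper bounds of {Yew, Elm}: Sage.
The least among these is Sage.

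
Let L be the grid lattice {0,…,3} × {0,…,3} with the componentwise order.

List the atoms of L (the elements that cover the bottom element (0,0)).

The atoms are exactly the elements that cover (0,0): (0,1), (1,0).

(0,1), (1,0)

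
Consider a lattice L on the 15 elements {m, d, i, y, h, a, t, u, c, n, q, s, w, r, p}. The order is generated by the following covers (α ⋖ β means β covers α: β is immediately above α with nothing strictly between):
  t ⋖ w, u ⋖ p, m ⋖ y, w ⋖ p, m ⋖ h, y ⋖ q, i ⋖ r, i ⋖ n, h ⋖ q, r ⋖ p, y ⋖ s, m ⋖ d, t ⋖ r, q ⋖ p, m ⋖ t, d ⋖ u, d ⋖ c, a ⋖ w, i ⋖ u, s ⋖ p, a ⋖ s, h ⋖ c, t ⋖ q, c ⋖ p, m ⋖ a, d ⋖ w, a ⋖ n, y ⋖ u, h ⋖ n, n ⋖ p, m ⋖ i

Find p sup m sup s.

p

Common upper bounds of {p, m, s}: p.
The least among these is p.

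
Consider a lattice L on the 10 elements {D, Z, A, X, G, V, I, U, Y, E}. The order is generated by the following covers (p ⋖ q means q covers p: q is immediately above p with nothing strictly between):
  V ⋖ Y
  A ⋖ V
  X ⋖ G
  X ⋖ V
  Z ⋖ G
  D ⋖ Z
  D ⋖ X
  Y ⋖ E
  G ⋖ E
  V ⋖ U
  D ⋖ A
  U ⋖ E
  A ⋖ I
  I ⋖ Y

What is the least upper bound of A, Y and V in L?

Y

Common upper bounds of {A, Y, V}: E, Y.
The least among these is Y.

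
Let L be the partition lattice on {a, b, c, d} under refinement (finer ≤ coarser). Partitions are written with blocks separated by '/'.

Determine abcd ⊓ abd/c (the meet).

abd/c

The meet (common refinement) of abcd and abd/c intersects blocks pairwise, giving abd/c.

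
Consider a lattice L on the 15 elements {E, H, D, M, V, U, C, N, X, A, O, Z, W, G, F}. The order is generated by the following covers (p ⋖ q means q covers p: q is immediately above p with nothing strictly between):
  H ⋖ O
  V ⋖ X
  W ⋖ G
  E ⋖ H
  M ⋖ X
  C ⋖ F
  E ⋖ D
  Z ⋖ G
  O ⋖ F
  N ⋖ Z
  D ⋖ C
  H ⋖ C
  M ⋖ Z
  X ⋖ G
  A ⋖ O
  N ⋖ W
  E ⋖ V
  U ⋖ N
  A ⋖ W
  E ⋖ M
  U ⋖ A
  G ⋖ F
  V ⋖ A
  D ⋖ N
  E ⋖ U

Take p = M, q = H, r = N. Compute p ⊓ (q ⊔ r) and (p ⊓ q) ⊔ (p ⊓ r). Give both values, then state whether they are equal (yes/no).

M; E; no

q ⊔ r = F, so p ⊓ (q ⊔ r) = M ⊓ F = M.
p ⊓ q = E and p ⊓ r = E, so (p ⊓ q) ⊔ (p ⊓ r) = E ⊔ E = E.
Equal: no.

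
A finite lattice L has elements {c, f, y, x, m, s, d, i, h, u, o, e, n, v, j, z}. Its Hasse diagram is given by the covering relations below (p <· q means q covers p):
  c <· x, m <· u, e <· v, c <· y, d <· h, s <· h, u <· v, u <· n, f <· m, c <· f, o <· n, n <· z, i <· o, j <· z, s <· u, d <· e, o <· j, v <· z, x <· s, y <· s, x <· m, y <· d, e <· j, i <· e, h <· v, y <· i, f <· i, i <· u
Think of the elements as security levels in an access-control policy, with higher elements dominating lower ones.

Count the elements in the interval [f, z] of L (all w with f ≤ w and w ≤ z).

10

The interval [f, z] = {e, f, i, j, m, n, o, u, v, z}, which has 10 elements.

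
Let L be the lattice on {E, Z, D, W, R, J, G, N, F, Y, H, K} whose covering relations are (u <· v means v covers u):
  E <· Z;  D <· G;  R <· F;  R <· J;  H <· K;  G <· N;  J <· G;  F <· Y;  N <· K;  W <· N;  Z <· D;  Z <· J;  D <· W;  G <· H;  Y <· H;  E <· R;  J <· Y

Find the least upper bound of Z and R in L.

J

Common upper bounds of {Z, R}: G, H, J, K, N, Y.
The least among these is J.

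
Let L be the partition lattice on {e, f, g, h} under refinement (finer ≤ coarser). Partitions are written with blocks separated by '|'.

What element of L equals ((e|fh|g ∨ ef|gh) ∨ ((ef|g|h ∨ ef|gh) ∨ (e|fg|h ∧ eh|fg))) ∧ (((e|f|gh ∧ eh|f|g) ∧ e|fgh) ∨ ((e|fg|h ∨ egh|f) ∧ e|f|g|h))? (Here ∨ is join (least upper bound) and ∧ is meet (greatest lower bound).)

e|fh|g ∨ ef|gh = efgh
ef|g|h ∨ ef|gh = ef|gh
e|fg|h ∧ eh|fg = e|fg|h
ef|gh ∨ e|fg|h = efgh
efgh ∨ efgh = efgh
e|f|gh ∧ eh|f|g = e|f|g|h
e|f|g|h ∧ e|fgh = e|f|g|h
e|fg|h ∨ egh|f = efgh
efgh ∧ e|f|g|h = e|f|g|h
e|f|g|h ∨ e|f|g|h = e|f|g|h
efgh ∧ e|f|g|h = e|f|g|h

e|f|g|h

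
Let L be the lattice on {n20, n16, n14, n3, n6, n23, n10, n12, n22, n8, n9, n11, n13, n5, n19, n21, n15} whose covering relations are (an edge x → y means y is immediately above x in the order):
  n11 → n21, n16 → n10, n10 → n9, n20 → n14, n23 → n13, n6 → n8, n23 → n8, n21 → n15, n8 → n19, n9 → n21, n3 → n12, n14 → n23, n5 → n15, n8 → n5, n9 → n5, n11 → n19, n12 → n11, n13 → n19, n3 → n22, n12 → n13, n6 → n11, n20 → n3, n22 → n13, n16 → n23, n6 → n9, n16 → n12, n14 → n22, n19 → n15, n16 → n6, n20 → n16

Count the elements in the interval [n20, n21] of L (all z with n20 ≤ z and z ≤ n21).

9

The interval [n20, n21] = {n10, n11, n12, n16, n20, n21, n3, n6, n9}, which has 9 elements.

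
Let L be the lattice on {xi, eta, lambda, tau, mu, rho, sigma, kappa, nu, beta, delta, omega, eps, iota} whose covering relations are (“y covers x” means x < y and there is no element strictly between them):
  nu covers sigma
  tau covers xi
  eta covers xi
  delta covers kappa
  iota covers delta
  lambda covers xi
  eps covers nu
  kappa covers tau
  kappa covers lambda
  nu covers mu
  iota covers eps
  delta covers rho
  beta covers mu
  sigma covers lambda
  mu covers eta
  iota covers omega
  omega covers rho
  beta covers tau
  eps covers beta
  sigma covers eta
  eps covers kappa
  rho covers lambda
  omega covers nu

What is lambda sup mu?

nu

Common upper bounds of {lambda, mu}: eps, iota, nu, omega.
The least among these is nu.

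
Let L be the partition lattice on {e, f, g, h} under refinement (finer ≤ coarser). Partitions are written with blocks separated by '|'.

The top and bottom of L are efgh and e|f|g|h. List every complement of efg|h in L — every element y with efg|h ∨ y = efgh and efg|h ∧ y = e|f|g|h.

eh|f|g, e|fh|g, e|f|gh

Need y with efg|h ∨ y = efgh and efg|h ∧ y = e|f|g|h.
Checking each element gives: eh|f|g, e|fh|g, e|f|gh.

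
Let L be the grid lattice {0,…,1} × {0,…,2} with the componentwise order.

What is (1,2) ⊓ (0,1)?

In a product of chains, the meet is componentwise min, giving (0,1).

(0,1)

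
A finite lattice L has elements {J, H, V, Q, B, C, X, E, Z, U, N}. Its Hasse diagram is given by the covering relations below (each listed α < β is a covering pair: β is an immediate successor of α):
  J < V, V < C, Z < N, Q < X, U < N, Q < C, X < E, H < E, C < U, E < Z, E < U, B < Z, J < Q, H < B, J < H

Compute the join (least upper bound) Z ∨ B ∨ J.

Z

Common upper bounds of {Z, B, J}: N, Z.
The least among these is Z.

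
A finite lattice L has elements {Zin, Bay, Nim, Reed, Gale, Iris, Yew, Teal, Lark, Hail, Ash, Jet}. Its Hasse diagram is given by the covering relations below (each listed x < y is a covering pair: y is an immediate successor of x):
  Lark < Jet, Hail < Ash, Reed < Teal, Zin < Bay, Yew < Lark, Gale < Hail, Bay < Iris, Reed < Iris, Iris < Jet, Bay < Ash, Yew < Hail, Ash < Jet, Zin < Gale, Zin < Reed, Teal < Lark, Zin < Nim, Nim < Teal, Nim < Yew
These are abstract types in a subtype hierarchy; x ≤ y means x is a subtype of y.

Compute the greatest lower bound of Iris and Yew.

Common lower bounds of {Iris, Yew}: Zin.
The greatest among these is Zin.

Zin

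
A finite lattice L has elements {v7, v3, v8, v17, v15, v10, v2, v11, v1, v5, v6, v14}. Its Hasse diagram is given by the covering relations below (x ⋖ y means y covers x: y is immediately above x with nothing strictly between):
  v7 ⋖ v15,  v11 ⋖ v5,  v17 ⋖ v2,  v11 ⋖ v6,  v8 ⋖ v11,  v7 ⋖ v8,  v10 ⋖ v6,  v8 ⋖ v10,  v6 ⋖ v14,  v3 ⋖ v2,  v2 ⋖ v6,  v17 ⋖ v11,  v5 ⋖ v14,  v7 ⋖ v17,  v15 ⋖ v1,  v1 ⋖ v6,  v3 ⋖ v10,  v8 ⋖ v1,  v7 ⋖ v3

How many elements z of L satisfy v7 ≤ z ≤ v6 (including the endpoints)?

10

The interval [v7, v6] = {v1, v10, v11, v15, v17, v2, v3, v6, v7, v8}, which has 10 elements.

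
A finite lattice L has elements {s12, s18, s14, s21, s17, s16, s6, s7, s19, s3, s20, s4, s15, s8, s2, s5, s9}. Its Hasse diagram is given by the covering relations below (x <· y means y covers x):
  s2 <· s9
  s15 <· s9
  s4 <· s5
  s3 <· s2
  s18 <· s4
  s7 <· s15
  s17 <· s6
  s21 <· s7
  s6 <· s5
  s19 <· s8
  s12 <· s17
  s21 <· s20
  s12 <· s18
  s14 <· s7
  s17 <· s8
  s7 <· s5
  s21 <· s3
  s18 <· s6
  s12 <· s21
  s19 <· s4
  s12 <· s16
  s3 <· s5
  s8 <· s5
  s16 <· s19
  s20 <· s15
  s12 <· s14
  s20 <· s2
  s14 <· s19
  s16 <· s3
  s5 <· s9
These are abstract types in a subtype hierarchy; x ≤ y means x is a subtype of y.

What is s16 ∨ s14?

s19

Common upper bounds of {s16, s14}: s19, s4, s5, s8, s9.
The least among these is s19.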